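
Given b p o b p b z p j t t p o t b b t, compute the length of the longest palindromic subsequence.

Using dp[i][j] = 2 + dp[i+1][j−1] if the ends match, else max(dp[i+1][j], dp[i][j−1]):
dp[1][17] = 8. A witness is bbpttpbb at positions 4,6,8,10,11,12,15,16.

8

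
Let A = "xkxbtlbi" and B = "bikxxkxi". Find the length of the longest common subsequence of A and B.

A longest common subsequence is xkxi (length 4); the LCS DP confirms no longer common subsequence exists.

4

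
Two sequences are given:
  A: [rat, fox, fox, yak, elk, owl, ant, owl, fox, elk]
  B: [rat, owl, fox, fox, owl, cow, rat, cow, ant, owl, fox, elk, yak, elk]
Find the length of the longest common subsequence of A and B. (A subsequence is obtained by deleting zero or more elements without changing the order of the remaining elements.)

Backtracking the LCS table gives one alignment: rat (A1,B1) → fox (A2,B3) → fox (A3,B4) → owl (A6,B5) → ant (A7,B9) → owl (A8,B10) → fox (A9,B11) → elk (A10,B14).
So the longest common subsequence has length 8.

8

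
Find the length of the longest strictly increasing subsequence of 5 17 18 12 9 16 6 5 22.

Let dp[i] be the longest increasing subsequence ending at position i. Then dp = [1, 2, 3, 2, 2, 3, 2, 1, 4].
The maximum is 4; one witness is 5, 17, 18, 22 at positions 1,2,3,9.

4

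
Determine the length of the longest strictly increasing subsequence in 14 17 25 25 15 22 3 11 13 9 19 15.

One longest increasing subsequence is 3, 11, 13, 19 (positions 7,8,9,11), of length 4; no longer one exists.

4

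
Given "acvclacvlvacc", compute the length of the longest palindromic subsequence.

9

Using dp[i][j] = 2 + dp[i+1][j−1] if the ends match, else max(dp[i+1][j], dp[i][j−1]):
dp[1][13] = 9. A witness is ccavlvacc at positions 2,4,6,8,9,10,11,12,13.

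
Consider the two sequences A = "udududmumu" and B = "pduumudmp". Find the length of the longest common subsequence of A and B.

A longest common subsequence is duumum (length 6); the LCS DP confirms no longer common subsequence exists.

6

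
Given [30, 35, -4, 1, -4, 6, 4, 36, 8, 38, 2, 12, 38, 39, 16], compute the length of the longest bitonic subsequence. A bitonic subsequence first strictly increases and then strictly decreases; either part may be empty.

8

Let inc[i] be the LIS ending at i and dec[i] the longest strictly decreasing subsequence starting at i. inc = [1, 2, 1, 2, 1, 3, 3, 4, 4, 5, 3, 5, 6, 7, 6], dec = [4, 4, 1, 2, 1, 3, 2, 3, 2, 2, 1, 1, 2, 2, 1].
max_i inc[i]+dec[i]−1 = 8, with one witness -4, 1, 6, 8, 12, 38, 39, 16.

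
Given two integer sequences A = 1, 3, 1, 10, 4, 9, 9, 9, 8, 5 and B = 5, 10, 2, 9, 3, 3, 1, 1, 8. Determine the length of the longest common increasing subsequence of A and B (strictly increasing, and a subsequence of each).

2

A longest common strictly increasing subsequence is 3, 8 (length 2); it appears in order in both A and B, and no longer such subsequence exists.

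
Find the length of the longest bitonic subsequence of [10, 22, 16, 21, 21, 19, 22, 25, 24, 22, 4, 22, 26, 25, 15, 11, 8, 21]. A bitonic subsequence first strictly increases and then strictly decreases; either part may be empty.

10

One longest bitonic subsequence is 10, 16, 21, 22, 25, 24, 22, 15, 11, 8 (positions 1,3,4,7,8,9,12,15,16,17): it rises to 25 then falls. Length 10 is optimal.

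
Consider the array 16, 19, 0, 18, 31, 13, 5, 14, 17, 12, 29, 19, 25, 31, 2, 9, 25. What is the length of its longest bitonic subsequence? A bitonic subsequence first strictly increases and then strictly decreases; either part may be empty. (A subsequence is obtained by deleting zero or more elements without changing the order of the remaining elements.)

Let inc[i] be the LIS ending at i and dec[i] the longest strictly decreasing subsequence starting at i. inc = [1, 2, 1, 2, 3, 2, 2, 3, 4, 3, 5, 5, 6, 7, 2, 3, 6], dec = [4, 5, 1, 4, 4, 3, 2, 3, 3, 2, 3, 2, 2, 2, 1, 1, 1].
max_i inc[i]+dec[i]−1 = 8, with one witness 0, 13, 14, 17, 19, 25, 31, 25.

8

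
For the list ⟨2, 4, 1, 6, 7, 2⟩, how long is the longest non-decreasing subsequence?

Let dp[i] be the longest non-decreasing subsequence ending at position i. Then dp = [1, 2, 1, 3, 4, 2].
The maximum is 4; one witness is 2, 4, 6, 7 at positions 1,2,4,5.

4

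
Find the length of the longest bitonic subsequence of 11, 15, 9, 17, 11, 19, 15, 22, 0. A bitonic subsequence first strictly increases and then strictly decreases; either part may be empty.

6

Let inc[i] be the LIS ending at i and dec[i] the longest strictly decreasing subsequence starting at i. inc = [1, 2, 1, 3, 2, 4, 3, 5, 1], dec = [3, 3, 2, 3, 2, 3, 2, 2, 1].
max_i inc[i]+dec[i]−1 = 6, with one witness 11, 15, 17, 19, 15, 0.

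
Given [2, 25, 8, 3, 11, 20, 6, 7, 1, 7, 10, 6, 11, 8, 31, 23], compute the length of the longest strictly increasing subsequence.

7

Let dp[i] be the longest increasing subsequence ending at position i. Then dp = [1, 2, 2, 2, 3, 4, 3, 4, 1, 4, 5, 3, 6, 5, 7, 7].
The maximum is 7; one witness is 2, 3, 6, 7, 10, 11, 31 at positions 1,4,7,8,11,13,15.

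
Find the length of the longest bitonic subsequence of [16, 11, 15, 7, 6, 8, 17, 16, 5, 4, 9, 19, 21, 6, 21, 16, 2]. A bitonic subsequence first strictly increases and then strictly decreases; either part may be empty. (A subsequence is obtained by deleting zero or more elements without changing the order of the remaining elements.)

Let inc[i] be the LIS ending at i and dec[i] the longest strictly decreasing subsequence starting at i. inc = [1, 1, 2, 1, 1, 2, 3, 3, 1, 1, 3, 4, 5, 2, 5, 4, 1], dec = [7, 6, 6, 5, 4, 4, 5, 4, 3, 2, 3, 3, 3, 2, 3, 2, 1].
max_i inc[i]+dec[i]−1 = 7, with one witness 16, 15, 7, 6, 5, 4, 2.

7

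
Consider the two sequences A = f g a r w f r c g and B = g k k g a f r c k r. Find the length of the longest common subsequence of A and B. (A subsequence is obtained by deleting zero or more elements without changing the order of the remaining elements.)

Backtracking the LCS table gives one alignment: g (A2,B4) → a (A3,B5) → f (A6,B6) → r (A7,B7) → c (A8,B8).
So the longest common subsequence has length 5.

5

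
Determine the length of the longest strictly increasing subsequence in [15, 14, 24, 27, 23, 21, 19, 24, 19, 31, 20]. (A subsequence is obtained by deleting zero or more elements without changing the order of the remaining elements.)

Let dp[i] be the longest increasing subsequence ending at position i. Then dp = [1, 1, 2, 3, 2, 2, 2, 3, 2, 4, 3].
The maximum is 4; one witness is 15, 24, 27, 31 at positions 1,3,4,10.

4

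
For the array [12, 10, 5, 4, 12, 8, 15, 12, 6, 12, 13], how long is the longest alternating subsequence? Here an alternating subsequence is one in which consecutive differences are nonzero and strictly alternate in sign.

7

A longest alternating subsequence is 12, 10, 12, 8, 15, 6, 12 (positions 1,2,5,6,7,9,10); its 6 consecutive differences strictly alternate in sign, and length 7 is optimal.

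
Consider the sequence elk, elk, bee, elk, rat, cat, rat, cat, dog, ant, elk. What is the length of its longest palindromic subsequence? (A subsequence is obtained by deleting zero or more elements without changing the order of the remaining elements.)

One longest palindromic subsequence is elk cat rat cat elk (positions 1,6,7,8,11); it reads the same forward and backward, and the interval DP gives dp[1][11] = 5.

5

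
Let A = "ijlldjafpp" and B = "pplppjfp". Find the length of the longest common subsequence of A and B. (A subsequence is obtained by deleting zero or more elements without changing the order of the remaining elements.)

Backtracking the LCS table gives one alignment: l (A3,B3) → j (A6,B6) → f (A8,B7) → p (A10,B8).
So the longest common subsequence has length 4.

4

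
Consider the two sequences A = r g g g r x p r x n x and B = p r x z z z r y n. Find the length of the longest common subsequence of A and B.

Backtracking the LCS table gives one alignment: r (A5,B2) → x (A6,B3) → r (A8,B7) → n (A10,B9).
So the longest common subsequence has length 4.

4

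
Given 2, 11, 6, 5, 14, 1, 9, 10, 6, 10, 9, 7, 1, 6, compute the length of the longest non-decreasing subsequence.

5

Let dp[i] be the longest non-decreasing subsequence ending at position i. Then dp = [1, 2, 2, 2, 3, 1, 3, 4, 3, 5, 4, 4, 2, 4].
The maximum is 5; one witness is 2, 6, 9, 10, 10 at positions 1,3,7,8,10.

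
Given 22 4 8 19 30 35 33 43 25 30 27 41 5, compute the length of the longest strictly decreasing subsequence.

5

Scanning left to right, the best length ending at each element is: 22→1, 4→2, 8→2, 19→2, 30→1, 35→1, 33→2, 43→1, 25→3, 30→3, 27→4, 41→2, 5→5.
So the longest decreasing subsequence has length 5, e.g. 35, 33, 30, 27, 5.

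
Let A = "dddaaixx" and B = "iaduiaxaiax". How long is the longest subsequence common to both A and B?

A longest common subsequence is daaix (length 5); the LCS DP confirms no longer common subsequence exists.

5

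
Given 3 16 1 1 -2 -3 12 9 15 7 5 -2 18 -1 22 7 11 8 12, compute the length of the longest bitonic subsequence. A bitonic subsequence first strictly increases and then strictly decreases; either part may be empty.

One longest bitonic subsequence is 3, 16, 12, 9, 7, 5, -1 (positions 1,2,7,8,10,11,14): it rises to 16 then falls. Length 7 is optimal.

7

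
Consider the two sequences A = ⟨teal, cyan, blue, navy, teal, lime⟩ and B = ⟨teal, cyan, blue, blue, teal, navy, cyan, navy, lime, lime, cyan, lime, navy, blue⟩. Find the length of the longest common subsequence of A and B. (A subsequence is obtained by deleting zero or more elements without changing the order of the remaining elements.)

A longest common subsequence is teal, cyan, blue, navy, lime (length 5); the LCS DP confirms no longer common subsequence exists.

5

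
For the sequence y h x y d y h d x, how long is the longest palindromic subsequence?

One longest palindromic subsequence is xdhdx (positions 3,5,7,8,9); it reads the same forward and backward, and the interval DP gives dp[1][9] = 5.

5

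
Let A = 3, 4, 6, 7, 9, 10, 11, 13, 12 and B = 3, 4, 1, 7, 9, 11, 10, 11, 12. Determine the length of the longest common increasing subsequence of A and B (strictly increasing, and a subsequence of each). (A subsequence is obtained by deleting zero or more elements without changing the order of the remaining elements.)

For each value that appears in both, track the longest common increasing run ending there.
The best achievable length is 7; one witness is 3, 4, 7, 9, 10, 11, 12 (A-positions 1,2,4,5,6,7,9, B-positions 1,2,4,5,7,8,9).

7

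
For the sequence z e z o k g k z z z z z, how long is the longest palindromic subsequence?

7

Using dp[i][j] = 2 + dp[i+1][j−1] if the ends match, else max(dp[i+1][j], dp[i][j−1]):
dp[1][12] = 7. A witness is zzzzzzz at positions 1,3,8,9,10,11,12.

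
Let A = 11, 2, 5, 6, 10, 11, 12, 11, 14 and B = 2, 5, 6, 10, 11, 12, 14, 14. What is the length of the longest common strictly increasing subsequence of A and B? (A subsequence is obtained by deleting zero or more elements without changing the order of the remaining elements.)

For each value that appears in both, track the longest common increasing run ending there.
The best achievable length is 7; one witness is 2, 5, 6, 10, 11, 12, 14 (A-positions 2,3,4,5,6,7,9, B-positions 1,2,3,4,5,6,7).

7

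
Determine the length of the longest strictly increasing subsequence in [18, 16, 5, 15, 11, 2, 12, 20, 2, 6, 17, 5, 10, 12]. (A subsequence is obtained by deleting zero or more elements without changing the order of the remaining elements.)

4

Let dp[i] be the longest increasing subsequence ending at position i. Then dp = [1, 1, 1, 2, 2, 1, 3, 4, 1, 2, 4, 2, 3, 4].
The maximum is 4; one witness is 5, 11, 12, 20 at positions 3,5,7,8.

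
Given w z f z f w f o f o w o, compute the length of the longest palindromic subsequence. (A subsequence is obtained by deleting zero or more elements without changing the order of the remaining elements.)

7

One longest palindromic subsequence is wffwffw (positions 1,3,5,6,7,9,11); it reads the same forward and backward, and the interval DP gives dp[1][12] = 7.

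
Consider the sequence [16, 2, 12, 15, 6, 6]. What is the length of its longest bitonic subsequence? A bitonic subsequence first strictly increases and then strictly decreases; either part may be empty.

4

Let inc[i] be the LIS ending at i and dec[i] the longest strictly decreasing subsequence starting at i. inc = [1, 1, 2, 3, 2, 2], dec = [3, 1, 2, 2, 1, 1].
max_i inc[i]+dec[i]−1 = 4, with one witness 2, 12, 15, 6.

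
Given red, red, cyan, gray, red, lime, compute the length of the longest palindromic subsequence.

Using dp[i][j] = 2 + dp[i+1][j−1] if the ends match, else max(dp[i+1][j], dp[i][j−1]):
dp[1][6] = 3. A witness is red gray red at positions 2,4,5.

3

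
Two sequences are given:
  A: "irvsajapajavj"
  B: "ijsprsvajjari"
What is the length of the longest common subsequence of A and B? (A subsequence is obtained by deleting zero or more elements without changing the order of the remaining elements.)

7

Backtracking the LCS table gives one alignment: i (A1,B1) → r (A2,B5) → v (A3,B7) → a (A5,B8) → j (A6,B9) → j (A10,B10) → a (A11,B11).
So the longest common subsequence has length 7.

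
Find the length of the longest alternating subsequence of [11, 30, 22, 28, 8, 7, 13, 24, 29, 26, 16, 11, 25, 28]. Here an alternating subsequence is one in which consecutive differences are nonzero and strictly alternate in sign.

8

Track the best alternating length ending on an up-step vs a down-step at each position: up/down = 1/1, 2/1, 2/3, 4/3, 1/5, 1/5, 6/5, 6/5, 6/3, 6/7, 6/7, 6/7, 8/7, 8/7.
The maximum over both is 8; one such subsequence is 11, 30, 22, 28, 8, 24, 16, 25.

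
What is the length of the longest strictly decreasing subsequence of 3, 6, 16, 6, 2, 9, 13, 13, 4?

Let dp[i] be the longest decreasing subsequence ending at position i. Then dp = [1, 1, 1, 2, 3, 2, 2, 2, 3].
The maximum is 3; one witness is 16, 6, 2 at positions 3,4,5.

3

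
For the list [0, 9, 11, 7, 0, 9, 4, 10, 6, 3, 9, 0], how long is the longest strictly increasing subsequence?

Let dp[i] be the longest increasing subsequence ending at position i. Then dp = [1, 2, 3, 2, 1, 3, 2, 4, 3, 2, 4, 1].
The maximum is 4; one witness is 0, 7, 9, 10 at positions 1,4,6,8.

4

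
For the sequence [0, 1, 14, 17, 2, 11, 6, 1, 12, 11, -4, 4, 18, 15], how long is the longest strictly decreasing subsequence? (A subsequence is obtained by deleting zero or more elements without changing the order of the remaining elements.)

Let dp[i] be the longest decreasing subsequence ending at position i. Then dp = [1, 1, 1, 1, 2, 2, 3, 4, 2, 3, 5, 4, 1, 2].
The maximum is 5; one witness is 14, 11, 6, 1, -4 at positions 3,6,7,8,11.

5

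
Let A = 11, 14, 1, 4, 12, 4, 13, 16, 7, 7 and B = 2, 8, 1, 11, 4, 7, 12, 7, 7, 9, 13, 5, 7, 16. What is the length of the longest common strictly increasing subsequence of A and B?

5

For each value that appears in both, track the longest common increasing run ending there.
The best achievable length is 5; one witness is 1, 4, 12, 13, 16 (A-positions 3,4,5,7,8, B-positions 3,5,7,11,14).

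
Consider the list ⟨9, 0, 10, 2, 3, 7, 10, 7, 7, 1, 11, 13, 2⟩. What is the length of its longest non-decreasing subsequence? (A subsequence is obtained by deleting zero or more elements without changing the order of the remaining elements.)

Let dp[i] be the longest non-decreasing subsequence ending at position i. Then dp = [1, 1, 2, 2, 3, 4, 5, 5, 6, 2, 7, 8, 3].
The maximum is 8; one witness is 0, 2, 3, 7, 7, 7, 11, 13 at positions 2,4,5,6,8,9,11,12.

8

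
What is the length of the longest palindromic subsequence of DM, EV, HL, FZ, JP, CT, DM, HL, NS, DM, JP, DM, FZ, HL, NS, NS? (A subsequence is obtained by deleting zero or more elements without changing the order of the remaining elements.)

9

Using dp[i][j] = 2 + dp[i+1][j−1] if the ends match, else max(dp[i+1][j], dp[i][j−1]):
dp[1][16] = 9. A witness is HL FZ JP DM NS DM JP FZ HL at positions 3,4,5,7,9,10,11,13,14.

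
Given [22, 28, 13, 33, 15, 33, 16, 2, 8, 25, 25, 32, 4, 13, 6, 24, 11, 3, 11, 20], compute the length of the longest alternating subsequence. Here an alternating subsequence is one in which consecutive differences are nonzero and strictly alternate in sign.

14

Track the best alternating length ending on an up-step vs a down-step at each position: up/down = 1/1, 2/1, 1/3, 4/1, 4/5, 6/1, 6/7, 1/7, 8/7, 8/7, 8/7, 8/7, 8/9, 10/9, 10/11, 12/9, 12/13, 8/13, 14/13, 14/13.
The maximum over both is 14; one such subsequence is 22, 28, 13, 33, 15, 33, 2, 8, 4, 13, 6, 24, 3, 11.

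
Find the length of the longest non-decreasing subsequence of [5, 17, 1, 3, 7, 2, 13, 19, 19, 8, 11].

One longest non-decreasing subsequence is 1, 3, 7, 13, 19, 19 (positions 3,4,5,7,8,9), of length 6; no longer one exists.

6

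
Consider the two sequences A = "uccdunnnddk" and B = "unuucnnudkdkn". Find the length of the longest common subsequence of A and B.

7

A longest common subsequence is ucnnddk (length 7); the LCS DP confirms no longer common subsequence exists.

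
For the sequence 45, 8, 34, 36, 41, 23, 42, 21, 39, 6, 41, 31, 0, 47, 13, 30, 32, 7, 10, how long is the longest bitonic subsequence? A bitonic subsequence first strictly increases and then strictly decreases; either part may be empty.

Let inc[i] be the LIS ending at i and dec[i] the longest strictly decreasing subsequence starting at i. inc = [1, 1, 2, 3, 4, 2, 5, 2, 4, 1, 5, 3, 1, 6, 2, 3, 4, 2, 3], dec = [6, 3, 5, 5, 5, 4, 5, 3, 4, 2, 4, 3, 1, 3, 2, 2, 2, 1, 1].
max_i inc[i]+dec[i]−1 = 9, with one witness 8, 34, 36, 41, 42, 41, 31, 30, 10.

9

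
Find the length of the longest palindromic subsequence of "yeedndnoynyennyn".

9

One longest palindromic subsequence is ynnynynny (positions 1,5,7,9,10,11,13,14,15); it reads the same forward and backward, and the interval DP gives dp[1][16] = 9.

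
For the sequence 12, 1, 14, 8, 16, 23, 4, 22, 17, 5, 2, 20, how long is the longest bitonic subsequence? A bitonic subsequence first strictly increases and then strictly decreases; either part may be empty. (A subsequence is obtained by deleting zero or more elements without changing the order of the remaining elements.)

8

Let inc[i] be the LIS ending at i and dec[i] the longest strictly decreasing subsequence starting at i. inc = [1, 1, 2, 2, 3, 4, 2, 4, 4, 3, 2, 5], dec = [4, 1, 4, 3, 3, 5, 2, 4, 3, 2, 1, 1].
max_i inc[i]+dec[i]−1 = 8, with one witness 12, 14, 16, 23, 22, 17, 5, 2.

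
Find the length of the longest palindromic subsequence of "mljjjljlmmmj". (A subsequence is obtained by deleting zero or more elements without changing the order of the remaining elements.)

8

Using dp[i][j] = 2 + dp[i+1][j−1] if the ends match, else max(dp[i+1][j], dp[i][j−1]):
dp[1][12] = 8. A witness is mljjjjlm at positions 1,2,3,4,5,7,8,11.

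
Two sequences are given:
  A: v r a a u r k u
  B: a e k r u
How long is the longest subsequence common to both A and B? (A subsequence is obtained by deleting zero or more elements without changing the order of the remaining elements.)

Backtracking the LCS table gives one alignment: a (A3,B1) → r (A6,B4) → u (A8,B5).
So the longest common subsequence has length 3.

3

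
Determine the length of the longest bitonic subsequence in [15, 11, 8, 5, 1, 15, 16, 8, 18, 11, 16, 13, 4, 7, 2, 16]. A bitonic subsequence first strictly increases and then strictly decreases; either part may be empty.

8

Let inc[i] be the LIS ending at i and dec[i] the longest strictly decreasing subsequence starting at i. inc = [1, 1, 1, 1, 1, 2, 3, 2, 4, 3, 4, 4, 2, 3, 2, 5], dec = [6, 5, 4, 3, 1, 4, 4, 3, 5, 3, 4, 3, 2, 2, 1, 1].
max_i inc[i]+dec[i]−1 = 8, with one witness 11, 15, 16, 18, 16, 13, 7, 2.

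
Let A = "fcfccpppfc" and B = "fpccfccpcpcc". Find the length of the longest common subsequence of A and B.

8

Backtracking the LCS table gives one alignment: f (A1,B1) → c (A2,B4) → f (A3,B5) → c (A4,B6) → c (A5,B7) → p (A6,B8) → p (A7,B10) → c (A10,B12).
So the longest common subsequence has length 8.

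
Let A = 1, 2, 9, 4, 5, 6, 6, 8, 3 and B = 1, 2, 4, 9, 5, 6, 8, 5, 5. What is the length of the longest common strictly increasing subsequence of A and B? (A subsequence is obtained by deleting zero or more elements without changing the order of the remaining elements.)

6

A longest common strictly increasing subsequence is 1, 2, 4, 5, 6, 8 (length 6); it appears in order in both A and B, and no longer such subsequence exists.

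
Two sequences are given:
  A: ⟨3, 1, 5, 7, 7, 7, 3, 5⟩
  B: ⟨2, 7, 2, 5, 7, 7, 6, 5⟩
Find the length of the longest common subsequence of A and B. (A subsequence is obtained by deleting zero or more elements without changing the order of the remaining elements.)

4

Backtracking the LCS table gives one alignment: 5 (A3,B4) → 7 (A4,B5) → 7 (A5,B6) → 5 (A8,B8).
So the longest common subsequence has length 4.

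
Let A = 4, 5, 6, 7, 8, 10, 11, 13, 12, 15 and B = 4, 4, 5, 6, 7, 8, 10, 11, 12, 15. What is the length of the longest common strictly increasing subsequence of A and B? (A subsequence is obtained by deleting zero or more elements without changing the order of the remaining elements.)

For each value that appears in both, track the longest common increasing run ending there.
The best achievable length is 9; one witness is 4, 5, 6, 7, 8, 10, 11, 12, 15 (A-positions 1,2,3,4,5,6,7,9,10, B-positions 1,3,4,5,6,7,8,9,10).

9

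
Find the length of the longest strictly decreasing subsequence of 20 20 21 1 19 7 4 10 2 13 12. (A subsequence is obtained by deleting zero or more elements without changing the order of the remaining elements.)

5

One longest decreasing subsequence is 20, 19, 7, 4, 2 (positions 1,5,6,7,9), of length 5; no longer one exists.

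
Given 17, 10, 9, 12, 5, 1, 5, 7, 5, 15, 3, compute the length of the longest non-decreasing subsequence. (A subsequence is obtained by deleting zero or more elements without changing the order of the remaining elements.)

4

One longest non-decreasing subsequence is 5, 5, 7, 15 (positions 5,7,8,10), of length 4; no longer one exists.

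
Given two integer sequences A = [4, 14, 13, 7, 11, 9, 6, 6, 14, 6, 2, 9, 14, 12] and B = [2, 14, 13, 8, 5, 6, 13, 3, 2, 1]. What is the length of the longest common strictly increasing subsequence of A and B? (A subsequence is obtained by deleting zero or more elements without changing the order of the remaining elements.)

For each value that appears in both, track the longest common increasing run ending there.
The best achievable length is 2; one witness is 2, 14 (A-positions 11,13, B-positions 1,2).

2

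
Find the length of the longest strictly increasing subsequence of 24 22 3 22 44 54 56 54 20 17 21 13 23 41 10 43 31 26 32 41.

7

Scanning left to right, the best length ending at each element is: 24→1, 22→1, 3→1, 22→2, 44→3, 54→4, 56→5, 54→4, 20→2, 17→2, 21→3, 13→2, 23→4, 41→5, 10→2, 43→6, 31→5, 26→5, 32→6, 41→7.
So the longest increasing subsequence has length 7, e.g. 3, 20, 21, 23, 31, 32, 41.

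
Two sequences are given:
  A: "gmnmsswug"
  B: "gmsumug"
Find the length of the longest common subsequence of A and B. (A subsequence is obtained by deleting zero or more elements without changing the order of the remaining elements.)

A longest common subsequence is gmmug (length 5); the LCS DP confirms no longer common subsequence exists.

5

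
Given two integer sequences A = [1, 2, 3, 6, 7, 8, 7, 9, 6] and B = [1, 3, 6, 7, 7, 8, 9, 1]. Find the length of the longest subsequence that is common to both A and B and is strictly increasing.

For each value that appears in both, track the longest common increasing run ending there.
The best achievable length is 6; one witness is 1, 3, 6, 7, 8, 9 (A-positions 1,3,4,5,6,8, B-positions 1,2,3,4,6,7).

6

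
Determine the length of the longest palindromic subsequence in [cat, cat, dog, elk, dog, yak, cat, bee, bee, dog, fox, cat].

7

One longest palindromic subsequence is cat cat dog elk dog cat cat (positions 1,2,3,4,5,7,12); it reads the same forward and backward, and the interval DP gives dp[1][12] = 7.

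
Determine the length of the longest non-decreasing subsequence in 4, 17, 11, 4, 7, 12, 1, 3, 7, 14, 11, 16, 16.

Let dp[i] be the longest non-decreasing subsequence ending at position i. Then dp = [1, 2, 2, 2, 3, 4, 1, 2, 4, 5, 5, 6, 7].
The maximum is 7; one witness is 4, 4, 7, 12, 14, 16, 16 at positions 1,4,5,6,10,12,13.

7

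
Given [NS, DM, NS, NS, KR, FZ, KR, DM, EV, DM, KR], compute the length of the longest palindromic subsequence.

5

Using dp[i][j] = 2 + dp[i+1][j−1] if the ends match, else max(dp[i+1][j], dp[i][j−1]):
dp[1][11] = 5. A witness is KR DM EV DM KR at positions 5,8,9,10,11.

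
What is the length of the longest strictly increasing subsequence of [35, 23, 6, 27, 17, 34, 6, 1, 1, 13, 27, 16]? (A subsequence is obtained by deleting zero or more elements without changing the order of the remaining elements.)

Scanning left to right, the best length ending at each element is: 35→1, 23→1, 6→1, 27→2, 17→2, 34→3, 6→1, 1→1, 1→1, 13→2, 27→3, 16→3.
So the longest increasing subsequence has length 3, e.g. 23, 27, 34.

3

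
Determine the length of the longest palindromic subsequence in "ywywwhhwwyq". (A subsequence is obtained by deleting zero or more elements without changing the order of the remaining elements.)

Using dp[i][j] = 2 + dp[i+1][j−1] if the ends match, else max(dp[i+1][j], dp[i][j−1]):
dp[1][11] = 8. A witness is ywwhhwwy at positions 3,4,5,6,7,8,9,10.

8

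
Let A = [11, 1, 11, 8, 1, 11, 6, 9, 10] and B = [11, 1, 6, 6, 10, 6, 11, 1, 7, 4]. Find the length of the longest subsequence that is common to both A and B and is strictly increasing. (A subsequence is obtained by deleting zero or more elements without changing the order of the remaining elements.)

3

For each value that appears in both, track the longest common increasing run ending there.
The best achievable length is 3; one witness is 1, 6, 10 (A-positions 2,7,9, B-positions 2,3,5).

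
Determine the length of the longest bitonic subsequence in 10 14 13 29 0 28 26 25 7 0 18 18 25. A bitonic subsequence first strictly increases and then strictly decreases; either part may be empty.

8

Let inc[i] be the LIS ending at i and dec[i] the longest strictly decreasing subsequence starting at i. inc = [1, 2, 2, 3, 1, 3, 3, 3, 2, 1, 3, 3, 4], dec = [3, 4, 3, 6, 1, 5, 4, 3, 2, 1, 1, 1, 1].
max_i inc[i]+dec[i]−1 = 8, with one witness 10, 14, 29, 28, 26, 25, 7, 0.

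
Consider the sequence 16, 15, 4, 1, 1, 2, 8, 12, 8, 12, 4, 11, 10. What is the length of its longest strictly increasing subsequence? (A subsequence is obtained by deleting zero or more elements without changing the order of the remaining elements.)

Let dp[i] be the longest increasing subsequence ending at position i. Then dp = [1, 1, 1, 1, 1, 2, 3, 4, 3, 4, 3, 4, 4].
The maximum is 4; one witness is 1, 2, 8, 12 at positions 4,6,7,8.

4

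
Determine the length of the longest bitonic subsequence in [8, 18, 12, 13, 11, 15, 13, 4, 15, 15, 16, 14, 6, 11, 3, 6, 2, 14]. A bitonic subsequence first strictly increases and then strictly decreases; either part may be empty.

9

Let inc[i] be the LIS ending at i and dec[i] the longest strictly decreasing subsequence starting at i. inc = [1, 2, 2, 3, 2, 4, 3, 1, 4, 4, 5, 4, 2, 3, 1, 2, 1, 4], dec = [4, 6, 5, 5, 4, 5, 4, 3, 5, 5, 5, 4, 3, 3, 2, 2, 1, 1].
max_i inc[i]+dec[i]−1 = 9, with one witness 8, 12, 13, 15, 16, 14, 11, 6, 2.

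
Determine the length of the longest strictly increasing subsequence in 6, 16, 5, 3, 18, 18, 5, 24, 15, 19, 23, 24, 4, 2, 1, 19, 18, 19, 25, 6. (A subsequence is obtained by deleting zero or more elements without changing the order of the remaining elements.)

Scanning left to right, the best length ending at each element is: 6→1, 16→2, 5→1, 3→1, 18→3, 18→3, 5→2, 24→4, 15→3, 19→4, 23→5, 24→6, 4→2, 2→1, 1→1, 19→4, 18→4, 19→5, 25→7, 6→3.
So the longest increasing subsequence has length 7, e.g. 6, 16, 18, 19, 23, 24, 25.

7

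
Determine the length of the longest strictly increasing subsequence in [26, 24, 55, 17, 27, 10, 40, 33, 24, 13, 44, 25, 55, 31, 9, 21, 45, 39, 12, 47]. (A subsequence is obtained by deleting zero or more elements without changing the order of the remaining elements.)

6

Let dp[i] be the longest increasing subsequence ending at position i. Then dp = [1, 1, 2, 1, 2, 1, 3, 3, 2, 2, 4, 3, 5, 4, 1, 3, 5, 5, 2, 6].
The maximum is 6; one witness is 26, 27, 40, 44, 45, 47 at positions 1,5,7,11,17,20.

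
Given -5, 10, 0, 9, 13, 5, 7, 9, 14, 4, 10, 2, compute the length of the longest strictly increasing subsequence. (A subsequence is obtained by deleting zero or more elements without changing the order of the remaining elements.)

6

Scanning left to right, the best length ending at each element is: -5→1, 10→2, 0→2, 9→3, 13→4, 5→3, 7→4, 9→5, 14→6, 4→3, 10→6, 2→3.
So the longest increasing subsequence has length 6, e.g. -5, 0, 5, 7, 9, 14.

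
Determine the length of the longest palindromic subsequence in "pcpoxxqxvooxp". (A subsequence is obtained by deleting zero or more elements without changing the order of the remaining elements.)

Using dp[i][j] = 2 + dp[i+1][j−1] if the ends match, else max(dp[i+1][j], dp[i][j−1]):
dp[1][13] = 7. A witness is pxxqxxp at positions 1,5,6,7,8,12,13.

7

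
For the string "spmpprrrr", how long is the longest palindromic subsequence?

One longest palindromic subsequence is rrrr (positions 6,7,8,9); it reads the same forward and backward, and the interval DP gives dp[1][9] = 4.

4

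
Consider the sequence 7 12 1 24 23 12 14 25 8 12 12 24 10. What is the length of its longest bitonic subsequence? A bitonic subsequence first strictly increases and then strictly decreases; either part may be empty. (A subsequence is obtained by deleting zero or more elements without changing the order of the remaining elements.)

Let inc[i] be the LIS ending at i and dec[i] the longest strictly decreasing subsequence starting at i. inc = [1, 2, 1, 3, 3, 2, 3, 4, 2, 3, 3, 4, 3], dec = [2, 2, 1, 5, 4, 2, 3, 3, 1, 2, 2, 2, 1].
max_i inc[i]+dec[i]−1 = 7, with one witness 7, 12, 24, 23, 14, 12, 10.

7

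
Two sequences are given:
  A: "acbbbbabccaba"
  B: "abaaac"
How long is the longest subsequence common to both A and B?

5

A longest common subsequence is abaaa (length 5); the LCS DP confirms no longer common subsequence exists.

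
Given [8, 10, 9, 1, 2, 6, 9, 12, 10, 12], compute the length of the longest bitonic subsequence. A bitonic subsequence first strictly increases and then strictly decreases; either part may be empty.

Let inc[i] be the LIS ending at i and dec[i] the longest strictly decreasing subsequence starting at i. inc = [1, 2, 2, 1, 2, 3, 4, 5, 5, 6], dec = [2, 3, 2, 1, 1, 1, 1, 2, 1, 1].
max_i inc[i]+dec[i]−1 = 6, with one witness 1, 2, 6, 9, 12, 10.

6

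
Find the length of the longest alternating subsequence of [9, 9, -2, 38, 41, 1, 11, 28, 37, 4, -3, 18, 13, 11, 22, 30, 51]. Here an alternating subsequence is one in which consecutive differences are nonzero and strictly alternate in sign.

Track the best alternating length ending on an up-step vs a down-step at each position: up/down = 1/1, 1/1, 1/2, 3/1, 3/1, 3/4, 5/4, 5/4, 5/4, 5/6, 1/6, 7/6, 7/8, 7/8, 9/6, 9/6, 9/1.
The maximum over both is 9; one such subsequence is 9, -2, 38, 1, 11, 4, 18, 13, 22.

9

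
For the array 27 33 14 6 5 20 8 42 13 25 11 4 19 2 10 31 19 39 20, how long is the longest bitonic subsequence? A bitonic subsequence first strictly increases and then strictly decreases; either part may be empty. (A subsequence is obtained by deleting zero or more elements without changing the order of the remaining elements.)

7

One longest bitonic subsequence is 27, 33, 20, 13, 11, 4, 2 (positions 1,2,6,9,11,12,14): it rises to 33 then falls. Length 7 is optimal.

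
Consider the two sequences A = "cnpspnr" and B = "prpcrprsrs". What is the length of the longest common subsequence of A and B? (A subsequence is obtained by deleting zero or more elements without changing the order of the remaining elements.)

4

Backtracking the LCS table gives one alignment: c (A1,B4) → p (A3,B6) → s (A4,B8) → r (A7,B9).
So the longest common subsequence has length 4.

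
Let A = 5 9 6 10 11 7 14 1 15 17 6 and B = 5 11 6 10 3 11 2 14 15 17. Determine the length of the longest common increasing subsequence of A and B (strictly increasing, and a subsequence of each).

For each value that appears in both, track the longest common increasing run ending there.
The best achievable length is 7; one witness is 5, 6, 10, 11, 14, 15, 17 (A-positions 1,3,4,5,7,9,10, B-positions 1,3,4,6,8,9,10).

7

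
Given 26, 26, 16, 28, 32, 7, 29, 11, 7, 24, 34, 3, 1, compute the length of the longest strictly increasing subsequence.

One longest increasing subsequence is 26, 28, 32, 34 (positions 1,4,5,11), of length 4; no longer one exists.

4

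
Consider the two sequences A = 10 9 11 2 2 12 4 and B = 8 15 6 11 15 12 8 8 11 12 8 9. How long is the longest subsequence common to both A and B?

Backtracking the LCS table gives one alignment: 11 (A3,B9) → 12 (A6,B10).
So the longest common subsequence has length 2.

2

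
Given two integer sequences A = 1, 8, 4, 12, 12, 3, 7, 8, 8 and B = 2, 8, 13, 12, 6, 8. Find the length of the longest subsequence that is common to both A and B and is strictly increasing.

2

A longest common strictly increasing subsequence is 8, 12 (length 2); it appears in order in both A and B, and no longer such subsequence exists.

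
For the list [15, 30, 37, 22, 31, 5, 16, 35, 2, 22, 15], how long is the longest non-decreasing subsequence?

Let dp[i] be the longest non-decreasing subsequence ending at position i. Then dp = [1, 2, 3, 2, 3, 1, 2, 4, 1, 3, 2].
The maximum is 4; one witness is 15, 30, 31, 35 at positions 1,2,5,8.

4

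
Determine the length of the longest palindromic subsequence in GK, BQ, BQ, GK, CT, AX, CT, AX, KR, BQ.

5

Using dp[i][j] = 2 + dp[i+1][j−1] if the ends match, else max(dp[i+1][j], dp[i][j−1]):
dp[1][10] = 5. A witness is BQ AX CT AX BQ at positions 2,6,7,8,10.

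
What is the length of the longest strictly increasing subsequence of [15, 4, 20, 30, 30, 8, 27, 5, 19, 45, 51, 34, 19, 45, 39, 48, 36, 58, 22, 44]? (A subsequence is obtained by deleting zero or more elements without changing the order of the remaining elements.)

7

One longest increasing subsequence is 15, 20, 30, 34, 45, 48, 58 (positions 1,3,4,12,14,16,18), of length 7; no longer one exists.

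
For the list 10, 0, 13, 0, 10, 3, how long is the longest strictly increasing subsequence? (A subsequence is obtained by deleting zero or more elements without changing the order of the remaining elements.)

Scanning left to right, the best length ending at each element is: 10→1, 0→1, 13→2, 0→1, 10→2, 3→2.
So the longest increasing subsequence has length 2, e.g. 10, 13.

2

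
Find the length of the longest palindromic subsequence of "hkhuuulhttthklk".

One longest palindromic subsequence is klhttthlk (positions 2,7,8,9,10,11,12,14,15); it reads the same forward and backward, and the interval DP gives dp[1][15] = 9.

9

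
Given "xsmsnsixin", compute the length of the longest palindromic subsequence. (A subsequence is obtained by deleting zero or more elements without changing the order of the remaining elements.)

5

One longest palindromic subsequence is nixin (positions 5,7,8,9,10); it reads the same forward and backward, and the interval DP gives dp[1][10] = 5.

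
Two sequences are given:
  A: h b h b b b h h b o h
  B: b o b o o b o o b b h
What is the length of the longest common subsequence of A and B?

A longest common subsequence is bbbbbh (length 6); the LCS DP confirms no longer common subsequence exists.

6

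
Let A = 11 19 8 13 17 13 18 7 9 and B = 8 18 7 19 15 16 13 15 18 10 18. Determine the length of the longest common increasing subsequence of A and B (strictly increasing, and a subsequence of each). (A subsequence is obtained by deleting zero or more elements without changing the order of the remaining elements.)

For each value that appears in both, track the longest common increasing run ending there.
The best achievable length is 3; one witness is 8, 13, 18 (A-positions 3,4,7, B-positions 1,7,9).

3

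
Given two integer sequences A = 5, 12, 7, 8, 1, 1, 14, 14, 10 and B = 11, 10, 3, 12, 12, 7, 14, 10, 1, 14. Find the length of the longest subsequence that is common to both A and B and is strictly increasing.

A longest common strictly increasing subsequence is 12, 14 (length 2); it appears in order in both A and B, and no longer such subsequence exists.

2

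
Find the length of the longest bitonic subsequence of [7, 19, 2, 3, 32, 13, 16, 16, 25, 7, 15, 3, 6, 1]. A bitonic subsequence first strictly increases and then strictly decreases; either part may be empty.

One longest bitonic subsequence is 2, 3, 13, 16, 25, 15, 6, 1 (positions 3,4,6,7,9,11,13,14): it rises to 25 then falls. Length 8 is optimal.

8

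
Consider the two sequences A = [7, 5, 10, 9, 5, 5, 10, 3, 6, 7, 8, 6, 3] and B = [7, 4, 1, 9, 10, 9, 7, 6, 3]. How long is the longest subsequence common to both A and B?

6

A longest common subsequence is 7, 10, 9, 7, 6, 3 (length 6); the LCS DP confirms no longer common subsequence exists.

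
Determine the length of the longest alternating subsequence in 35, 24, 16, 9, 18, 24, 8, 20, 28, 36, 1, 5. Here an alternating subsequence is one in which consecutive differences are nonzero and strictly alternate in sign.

A longest alternating subsequence is 35, 16, 18, 8, 20, 1, 5 (positions 1,3,5,7,8,11,12); its 6 consecutive differences strictly alternate in sign, and length 7 is optimal.

7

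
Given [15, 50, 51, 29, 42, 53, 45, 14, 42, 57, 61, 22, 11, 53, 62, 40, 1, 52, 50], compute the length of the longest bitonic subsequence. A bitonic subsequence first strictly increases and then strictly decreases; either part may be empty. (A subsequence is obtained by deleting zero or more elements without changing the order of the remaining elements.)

Let inc[i] be the LIS ending at i and dec[i] the longest strictly decreasing subsequence starting at i. inc = [1, 2, 3, 2, 3, 4, 4, 1, 3, 5, 6, 2, 1, 5, 7, 3, 1, 5, 5], dec = [4, 6, 6, 4, 4, 6, 5, 3, 4, 4, 4, 3, 2, 3, 3, 2, 1, 2, 1].
max_i inc[i]+dec[i]−1 = 9, with one witness 15, 50, 51, 53, 45, 42, 22, 11, 1.

9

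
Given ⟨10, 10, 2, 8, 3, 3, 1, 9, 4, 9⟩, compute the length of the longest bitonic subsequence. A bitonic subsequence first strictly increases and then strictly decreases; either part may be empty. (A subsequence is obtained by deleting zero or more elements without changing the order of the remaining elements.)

Let inc[i] be the LIS ending at i and dec[i] the longest strictly decreasing subsequence starting at i. inc = [1, 1, 1, 2, 2, 2, 1, 3, 3, 4], dec = [4, 4, 2, 3, 2, 2, 1, 2, 1, 1].
max_i inc[i]+dec[i]−1 = 4, with one witness 10, 8, 3, 1.

4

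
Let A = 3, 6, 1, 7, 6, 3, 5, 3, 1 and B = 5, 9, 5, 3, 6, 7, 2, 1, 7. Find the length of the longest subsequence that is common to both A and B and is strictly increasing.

For each value that appears in both, track the longest common increasing run ending there.
The best achievable length is 3; one witness is 3, 6, 7 (A-positions 1,2,4, B-positions 4,5,6).

3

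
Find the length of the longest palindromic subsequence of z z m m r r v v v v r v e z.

Using dp[i][j] = 2 + dp[i+1][j−1] if the ends match, else max(dp[i+1][j], dp[i][j−1]):
dp[1][14] = 8. A witness is zrvvvvrz at positions 1,6,7,8,9,10,11,14.

8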